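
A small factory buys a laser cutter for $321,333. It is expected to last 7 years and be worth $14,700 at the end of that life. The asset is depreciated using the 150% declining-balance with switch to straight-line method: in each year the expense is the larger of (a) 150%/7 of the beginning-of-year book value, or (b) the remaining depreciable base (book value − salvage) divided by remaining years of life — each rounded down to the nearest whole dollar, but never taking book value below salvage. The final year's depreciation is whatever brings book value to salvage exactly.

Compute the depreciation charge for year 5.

Depreciable base = $321,333 − $14,700 = $306,633.
Year 1: DB = ⌊$321,333 × 150%/7⌋ = $68,857; SL = ⌊$306,633/7⌋ = $43,804 → take DB $68,857. Book value $252,476.
Year 2: DB = ⌊$252,476 × 150%/7⌋ = $54,102; SL = ⌊$237,776/6⌋ = $39,629 → take DB $54,102. Book value $198,374.
Year 3: DB = ⌊$198,374 × 150%/7⌋ = $42,508; SL = ⌊$183,674/5⌋ = $36,734 → take DB $42,508. Book value $155,866.
Year 4: DB = ⌊$155,866 × 150%/7⌋ = $33,399; SL = ⌊$141,166/4⌋ = $35,291 → take SL $35,291. Book value $120,575.
Year 5: DB = ⌊$120,575 × 150%/7⌋ = $25,837; SL = ⌊$105,875/3⌋ = $35,291 → take SL $35,291. Book value $85,284.

$35,291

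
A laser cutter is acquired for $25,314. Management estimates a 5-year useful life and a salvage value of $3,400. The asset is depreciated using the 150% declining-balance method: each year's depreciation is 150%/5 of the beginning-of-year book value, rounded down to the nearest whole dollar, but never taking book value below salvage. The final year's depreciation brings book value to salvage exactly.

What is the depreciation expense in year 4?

Depreciable base = $25,314 − $3,400 = $21,914.
Year 1: ⌊$25,314 × 150%/5⌋ = $7,594. Book value $17,720.
Year 2: ⌊$17,720 × 150%/5⌋ = $5,316. Book value $12,404.
Year 3: ⌊$12,404 × 150%/5⌋ = $3,721. Book value $8,683.
Year 4: ⌊$8,683 × 150%/5⌋ = $2,604. Book value $6,079.

$2,604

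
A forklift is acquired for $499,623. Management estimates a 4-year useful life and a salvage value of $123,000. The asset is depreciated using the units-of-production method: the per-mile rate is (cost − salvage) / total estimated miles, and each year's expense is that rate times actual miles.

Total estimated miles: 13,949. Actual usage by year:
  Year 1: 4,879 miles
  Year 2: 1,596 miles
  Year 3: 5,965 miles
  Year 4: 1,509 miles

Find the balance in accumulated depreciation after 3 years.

$335,880

Depreciable base = $499,623 − $123,000 = $376,623.
Rate = $376,623 / 13,949 miles = $27 per mile.
Year 1: 4,879 × $27 = $131,733. Book value $367,890.
Year 2: 1,596 × $27 = $43,092. Book value $324,798.
Year 3: 5,965 × $27 = $161,055. Book value $163,743.
Accumulated through year 3 = $499,623 − $163,743 = $335,880.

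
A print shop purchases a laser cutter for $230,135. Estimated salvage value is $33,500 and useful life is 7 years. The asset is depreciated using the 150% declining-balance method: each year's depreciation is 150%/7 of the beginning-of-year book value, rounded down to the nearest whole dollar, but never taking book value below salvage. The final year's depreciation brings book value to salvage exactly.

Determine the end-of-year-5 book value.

Depreciable base = $230,135 − $33,500 = $196,635.
Year 1: ⌊$230,135 × 150%/7⌋ = $49,314. Book value $180,821.
Year 2: ⌊$180,821 × 150%/7⌋ = $38,747. Book value $142,074.
Year 3: ⌊$142,074 × 150%/7⌋ = $30,444. Book value $111,630.
Year 4: ⌊$111,630 × 150%/7⌋ = $23,920. Book value $87,710.
Year 5: ⌊$87,710 × 150%/7⌋ = $18,795. Book value $68,915.

$68,915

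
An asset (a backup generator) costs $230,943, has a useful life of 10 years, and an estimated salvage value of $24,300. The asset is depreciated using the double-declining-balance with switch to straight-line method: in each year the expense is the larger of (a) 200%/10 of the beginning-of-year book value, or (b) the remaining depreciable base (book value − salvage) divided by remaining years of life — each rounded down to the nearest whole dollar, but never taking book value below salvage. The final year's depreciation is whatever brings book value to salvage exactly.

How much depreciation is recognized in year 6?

Depreciable base = $230,943 − $24,300 = $206,643.
Year 1: DB = ⌊$230,943 × 200%/10⌋ = $46,188; SL = ⌊$206,643/10⌋ = $20,664 → take DB $46,188. Book value $184,755.
Year 2: DB = ⌊$184,755 × 200%/10⌋ = $36,951; SL = ⌊$160,455/9⌋ = $17,828 → take DB $36,951. Book value $147,804.
Year 3: DB = ⌊$147,804 × 200%/10⌋ = $29,560; SL = ⌊$123,504/8⌋ = $15,438 → take DB $29,560. Book value $118,244.
Year 4: DB = ⌊$118,244 × 200%/10⌋ = $23,648; SL = ⌊$93,944/7⌋ = $13,420 → take DB $23,648. Book value $94,596.
Year 5: DB = ⌊$94,596 × 200%/10⌋ = $18,919; SL = ⌊$70,296/6⌋ = $11,716 → take DB $18,919. Book value $75,677.
Year 6: DB = ⌊$75,677 × 200%/10⌋ = $15,135; SL = ⌊$51,377/5⌋ = $10,275 → take DB $15,135. Book value $60,542.

$15,135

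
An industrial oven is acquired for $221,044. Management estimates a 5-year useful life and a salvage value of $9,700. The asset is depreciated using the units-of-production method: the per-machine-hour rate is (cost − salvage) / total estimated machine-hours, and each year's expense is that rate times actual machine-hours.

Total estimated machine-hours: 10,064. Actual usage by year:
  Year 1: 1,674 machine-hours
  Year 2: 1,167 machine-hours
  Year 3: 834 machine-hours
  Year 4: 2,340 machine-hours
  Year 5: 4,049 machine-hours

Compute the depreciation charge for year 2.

Depreciable base = $221,044 − $9,700 = $211,344.
Rate = $211,344 / 10,064 machine-hours = $21 per machine-hour.
Year 1: 1,674 × $21 = $35,154. Book value $185,890.
Year 2: 1,167 × $21 = $24,507. Book value $161,383.

$24,507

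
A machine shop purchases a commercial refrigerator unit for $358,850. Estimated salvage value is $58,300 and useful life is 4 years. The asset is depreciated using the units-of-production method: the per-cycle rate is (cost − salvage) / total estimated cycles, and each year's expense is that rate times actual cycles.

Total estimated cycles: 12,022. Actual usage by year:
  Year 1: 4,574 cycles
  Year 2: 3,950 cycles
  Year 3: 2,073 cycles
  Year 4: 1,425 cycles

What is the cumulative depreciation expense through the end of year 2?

$213,100

Depreciable base = $358,850 − $58,300 = $300,550.
Rate = $300,550 / 12,022 cycles = $25 per cycle.
Year 1: 4,574 × $25 = $114,350. Book value $244,500.
Year 2: 3,950 × $25 = $98,750. Book value $145,750.
Accumulated through year 2 = $358,850 − $145,750 = $213,100.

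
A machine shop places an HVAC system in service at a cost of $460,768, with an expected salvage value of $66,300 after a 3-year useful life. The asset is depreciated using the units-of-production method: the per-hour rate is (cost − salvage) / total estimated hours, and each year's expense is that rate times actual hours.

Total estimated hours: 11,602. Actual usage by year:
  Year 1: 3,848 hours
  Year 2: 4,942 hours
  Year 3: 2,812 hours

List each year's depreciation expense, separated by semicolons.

Depreciable base = $460,768 − $66,300 = $394,468.
Rate = $394,468 / 11,602 hours = $34 per hour.
Year 1: 3,848 × $34 = $130,832. Book value $329,936.
Year 2: 4,942 × $34 = $168,028. Book value $161,908.
Year 3: 2,812 × $34 = $95,608. Book value $66,300.

$130,832; $168,028; $95,608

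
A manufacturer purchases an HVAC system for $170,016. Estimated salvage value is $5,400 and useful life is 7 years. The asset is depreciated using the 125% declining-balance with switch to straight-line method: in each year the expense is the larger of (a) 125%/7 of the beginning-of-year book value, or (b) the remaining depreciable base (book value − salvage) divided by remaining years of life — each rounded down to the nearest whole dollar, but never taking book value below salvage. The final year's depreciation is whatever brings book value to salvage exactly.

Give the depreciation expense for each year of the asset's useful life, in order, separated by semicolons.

Depreciable base = $170,016 − $5,400 = $164,616.
Year 1: DB = ⌊$170,016 × 125%/7⌋ = $30,360; SL = ⌊$164,616/7⌋ = $23,516 → take DB $30,360. Book value $139,656.
Year 2: DB = ⌊$139,656 × 125%/7⌋ = $24,938; SL = ⌊$134,256/6⌋ = $22,376 → take DB $24,938. Book value $114,718.
Year 3: DB = ⌊$114,718 × 125%/7⌋ = $20,485; SL = ⌊$109,318/5⌋ = $21,863 → take SL $21,863. Book value $92,855.
Year 4: DB = ⌊$92,855 × 125%/7⌋ = $16,581; SL = ⌊$87,455/4⌋ = $21,863 → take SL $21,863. Book value $70,992.
Year 5: DB = ⌊$70,992 × 125%/7⌋ = $12,677; SL = ⌊$65,592/3⌋ = $21,864 → take SL $21,864. Book value $49,128.
Year 6: DB = ⌊$49,128 × 125%/7⌋ = $8,772; SL = ⌊$43,728/2⌋ = $21,864 → take SL $21,864. Book value $27,264.
Year 7 (final): $27,264 − $5,400 = $21,864. Book value $5,400.

$30,360; $24,938; $21,863; $21,863; $21,864; $21,864; $21,864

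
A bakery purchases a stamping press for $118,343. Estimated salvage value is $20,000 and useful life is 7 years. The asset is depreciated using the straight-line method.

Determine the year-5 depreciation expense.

Depreciable base = $118,343 − $20,000 = $98,343.
Annual expense = $98,343 / 7 = $14,049.

$14,049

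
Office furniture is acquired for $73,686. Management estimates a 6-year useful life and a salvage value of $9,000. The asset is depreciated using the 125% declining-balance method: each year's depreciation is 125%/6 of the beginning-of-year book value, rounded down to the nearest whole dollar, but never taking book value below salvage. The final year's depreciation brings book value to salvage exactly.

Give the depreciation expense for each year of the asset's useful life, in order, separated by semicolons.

$15,351; $12,153; $9,621; $7,616; $6,030; $13,915

Depreciable base = $73,686 − $9,000 = $64,686.
Year 1: ⌊$73,686 × 125%/6⌋ = $15,351. Book value $58,335.
Year 2: ⌊$58,335 × 125%/6⌋ = $12,153. Book value $46,182.
Year 3: ⌊$46,182 × 125%/6⌋ = $9,621. Book value $36,561.
Year 4: ⌊$36,561 × 125%/6⌋ = $7,616. Book value $28,945.
Year 5: ⌊$28,945 × 125%/6⌋ = $6,030. Book value $22,915.
Year 6 (final): $22,915 − $9,000 = $13,915. Book value $9,000.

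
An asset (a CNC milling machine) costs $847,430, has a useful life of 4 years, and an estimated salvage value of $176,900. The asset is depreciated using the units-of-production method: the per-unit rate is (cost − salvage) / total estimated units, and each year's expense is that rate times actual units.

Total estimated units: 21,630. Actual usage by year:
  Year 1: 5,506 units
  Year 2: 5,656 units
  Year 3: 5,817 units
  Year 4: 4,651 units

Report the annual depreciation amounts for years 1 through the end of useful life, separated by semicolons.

$170,686; $175,336; $180,327; $144,181

Depreciable base = $847,430 − $176,900 = $670,530.
Rate = $670,530 / 21,630 units = $31 per unit.
Year 1: 5,506 × $31 = $170,686. Book value $676,744.
Year 2: 5,656 × $31 = $175,336. Book value $501,408.
Year 3: 5,817 × $31 = $180,327. Book value $321,081.
Year 4: 4,651 × $31 = $144,181. Book value $176,900.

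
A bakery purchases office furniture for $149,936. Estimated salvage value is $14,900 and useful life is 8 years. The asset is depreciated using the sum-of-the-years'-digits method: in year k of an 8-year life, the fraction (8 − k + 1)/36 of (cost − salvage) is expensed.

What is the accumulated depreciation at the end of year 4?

Depreciable base = $149,936 − $14,900 = $135,036.
Sum of the years' digits = 8+7+6+5+4+3+2+1 = 36.
Year 1: $135,036 × 8/36 = $30,008. Book value $119,928.
Year 2: $135,036 × 7/36 = $26,257. Book value $93,671.
Year 3: $135,036 × 6/36 = $22,506. Book value $71,165.
Year 4: $135,036 × 5/36 = $18,755. Book value $52,410.
Accumulated through year 4 = $149,936 − $52,410 = $97,526.

$97,526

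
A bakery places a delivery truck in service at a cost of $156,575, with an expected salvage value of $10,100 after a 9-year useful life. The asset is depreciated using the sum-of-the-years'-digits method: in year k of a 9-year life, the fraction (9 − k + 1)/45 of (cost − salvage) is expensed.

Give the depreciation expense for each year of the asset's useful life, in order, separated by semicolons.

Depreciable base = $156,575 − $10,100 = $146,475.
Sum of the years' digits = 9+8+7+6+5+4+3+2+1 = 45.
Year 1: $146,475 × 9/45 = $29,295. Book value $127,280.
Year 2: $146,475 × 8/45 = $26,040. Book value $101,240.
Year 3: $146,475 × 7/45 = $22,785. Book value $78,455.
Year 4: $146,475 × 6/45 = $19,530. Book value $58,925.
Year 5: $146,475 × 5/45 = $16,275. Book value $42,650.
Year 6: $146,475 × 4/45 = $13,020. Book value $29,630.
Year 7: $146,475 × 3/45 = $9,765. Book value $19,865.
Year 8: $146,475 × 2/45 = $6,510. Book value $13,355.
Year 9: $146,475 × 1/45 = $3,255. Book value $10,100.

$29,295; $26,040; $22,785; $19,530; $16,275; $13,020; $9,765; $6,510; $3,255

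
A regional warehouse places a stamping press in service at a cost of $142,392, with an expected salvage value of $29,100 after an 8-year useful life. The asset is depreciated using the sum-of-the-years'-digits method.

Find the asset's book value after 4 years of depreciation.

$60,570

Depreciable base = $142,392 − $29,100 = $113,292.
Sum of the years' digits = 8+7+6+5+4+3+2+1 = 36.
Year 1: $113,292 × 8/36 = $25,176. Book value $117,216.
Year 2: $113,292 × 7/36 = $22,029. Book value $95,187.
Year 3: $113,292 × 6/36 = $18,882. Book value $76,305.
Year 4: $113,292 × 5/36 = $15,735. Book value $60,570.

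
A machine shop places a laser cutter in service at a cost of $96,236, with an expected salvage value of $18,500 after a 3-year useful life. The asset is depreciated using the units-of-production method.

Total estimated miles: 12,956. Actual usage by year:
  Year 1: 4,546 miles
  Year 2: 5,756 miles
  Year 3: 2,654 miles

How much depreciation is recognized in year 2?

Depreciable base = $96,236 − $18,500 = $77,736.
Rate = $77,736 / 12,956 miles = $6 per mile.
Year 1: 4,546 × $6 = $27,276. Book value $68,960.
Year 2: 5,756 × $6 = $34,536. Book value $34,424.

$34,536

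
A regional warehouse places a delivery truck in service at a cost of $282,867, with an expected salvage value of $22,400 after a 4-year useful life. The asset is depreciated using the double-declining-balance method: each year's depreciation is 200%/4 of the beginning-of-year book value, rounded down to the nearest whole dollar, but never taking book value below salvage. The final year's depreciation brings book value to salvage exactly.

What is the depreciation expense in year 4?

Depreciable base = $282,867 − $22,400 = $260,467.
Year 1: ⌊$282,867 × 200%/4⌋ = $141,433. Book value $141,434.
Year 2: ⌊$141,434 × 200%/4⌋ = $70,717. Book value $70,717.
Year 3: ⌊$70,717 × 200%/4⌋ = $35,358. Book value $35,359.
Year 4 (final): $35,359 − $22,400 = $12,959. Book value $22,400.

$12,959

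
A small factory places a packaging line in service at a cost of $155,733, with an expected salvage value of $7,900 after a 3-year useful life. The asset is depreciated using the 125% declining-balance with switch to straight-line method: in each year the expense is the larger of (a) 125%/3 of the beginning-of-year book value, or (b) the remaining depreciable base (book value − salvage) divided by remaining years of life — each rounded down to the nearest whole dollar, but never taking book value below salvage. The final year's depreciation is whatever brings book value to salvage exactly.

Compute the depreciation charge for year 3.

$41,473

Depreciable base = $155,733 − $7,900 = $147,833.
Year 1: DB = ⌊$155,733 × 125%/3⌋ = $64,888; SL = ⌊$147,833/3⌋ = $49,277 → take DB $64,888. Book value $90,845.
Year 2: DB = ⌊$90,845 × 125%/3⌋ = $37,852; SL = ⌊$82,945/2⌋ = $41,472 → take SL $41,472. Book value $49,373.
Year 3 (final): $49,373 − $7,900 = $41,473. Book value $7,900.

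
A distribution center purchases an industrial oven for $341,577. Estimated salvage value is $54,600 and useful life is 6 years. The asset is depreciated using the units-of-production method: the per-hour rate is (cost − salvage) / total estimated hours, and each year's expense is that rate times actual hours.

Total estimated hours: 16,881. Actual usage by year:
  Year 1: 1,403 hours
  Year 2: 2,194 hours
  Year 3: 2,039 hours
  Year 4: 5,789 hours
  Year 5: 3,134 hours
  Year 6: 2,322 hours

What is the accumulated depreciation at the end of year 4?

$194,225

Depreciable base = $341,577 − $54,600 = $286,977.
Rate = $286,977 / 16,881 hours = $17 per hour.
Year 1: 1,403 × $17 = $23,851. Book value $317,726.
Year 2: 2,194 × $17 = $37,298. Book value $280,428.
Year 3: 2,039 × $17 = $34,663. Book value $245,765.
Year 4: 5,789 × $17 = $98,413. Book value $147,352.
Accumulated through year 4 = $341,577 − $147,352 = $194,225.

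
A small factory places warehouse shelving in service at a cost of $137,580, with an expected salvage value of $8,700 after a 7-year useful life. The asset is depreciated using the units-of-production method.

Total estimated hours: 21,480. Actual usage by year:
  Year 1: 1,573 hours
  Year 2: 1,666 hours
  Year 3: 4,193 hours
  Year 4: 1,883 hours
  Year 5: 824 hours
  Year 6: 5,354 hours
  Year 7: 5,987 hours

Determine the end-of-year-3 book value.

Depreciable base = $137,580 − $8,700 = $128,880.
Rate = $128,880 / 21,480 hours = $6 per hour.
Year 1: 1,573 × $6 = $9,438. Book value $128,142.
Year 2: 1,666 × $6 = $9,996. Book value $118,146.
Year 3: 4,193 × $6 = $25,158. Book value $92,988.

$92,988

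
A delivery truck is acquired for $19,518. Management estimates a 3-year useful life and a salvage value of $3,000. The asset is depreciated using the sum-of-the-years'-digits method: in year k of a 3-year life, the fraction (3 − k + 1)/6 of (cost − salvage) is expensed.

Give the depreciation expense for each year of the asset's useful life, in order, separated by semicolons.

Depreciable base = $19,518 − $3,000 = $16,518.
Sum of the years' digits = 3+2+1 = 6.
Year 1: $16,518 × 3/6 = $8,259. Book value $11,259.
Year 2: $16,518 × 2/6 = $5,506. Book value $5,753.
Year 3: $16,518 × 1/6 = $2,753. Book value $3,000.

$8,259; $5,506; $2,753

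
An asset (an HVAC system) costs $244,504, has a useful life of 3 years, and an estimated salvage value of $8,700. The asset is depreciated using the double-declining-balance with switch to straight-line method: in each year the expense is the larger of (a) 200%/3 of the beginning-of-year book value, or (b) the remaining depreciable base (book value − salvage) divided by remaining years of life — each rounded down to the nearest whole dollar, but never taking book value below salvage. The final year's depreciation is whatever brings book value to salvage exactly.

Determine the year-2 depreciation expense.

Depreciable base = $244,504 − $8,700 = $235,804.
Year 1: DB = ⌊$244,504 × 200%/3⌋ = $163,002; SL = ⌊$235,804/3⌋ = $78,601 → take DB $163,002. Book value $81,502.
Year 2: DB = ⌊$81,502 × 200%/3⌋ = $54,334; SL = ⌊$72,802/2⌋ = $36,401 → take DB $54,334. Book value $27,168.

$54,334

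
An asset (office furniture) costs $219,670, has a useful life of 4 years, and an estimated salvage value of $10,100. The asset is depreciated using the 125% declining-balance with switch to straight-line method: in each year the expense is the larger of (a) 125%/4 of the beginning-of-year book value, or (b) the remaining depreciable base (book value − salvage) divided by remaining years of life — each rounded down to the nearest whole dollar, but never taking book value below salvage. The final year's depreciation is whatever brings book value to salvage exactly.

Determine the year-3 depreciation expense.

Depreciable base = $219,670 − $10,100 = $209,570.
Year 1: DB = ⌊$219,670 × 125%/4⌋ = $68,646; SL = ⌊$209,570/4⌋ = $52,392 → take DB $68,646. Book value $151,024.
Year 2: DB = ⌊$151,024 × 125%/4⌋ = $47,195; SL = ⌊$140,924/3⌋ = $46,974 → take DB $47,195. Book value $103,829.
Year 3: DB = ⌊$103,829 × 125%/4⌋ = $32,446; SL = ⌊$93,729/2⌋ = $46,864 → take SL $46,864. Book value $56,965.

$46,864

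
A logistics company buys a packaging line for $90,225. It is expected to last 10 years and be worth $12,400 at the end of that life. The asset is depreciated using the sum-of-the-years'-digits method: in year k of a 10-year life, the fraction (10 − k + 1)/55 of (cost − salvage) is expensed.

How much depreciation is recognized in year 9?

Depreciable base = $90,225 − $12,400 = $77,825.
Sum of the years' digits = 10+9+8+7+6+5+4+3+2+1 = 55.
Year 1: $77,825 × 10/55 = $14,150. Book value $76,075.
Year 2: $77,825 × 9/55 = $12,735. Book value $63,340.
Year 3: $77,825 × 8/55 = $11,320. Book value $52,020.
Year 4: $77,825 × 7/55 = $9,905. Book value $42,115.
Year 5: $77,825 × 6/55 = $8,490. Book value $33,625.
Year 6: $77,825 × 5/55 = $7,075. Book value $26,550.
Year 7: $77,825 × 4/55 = $5,660. Book value $20,890.
Year 8: $77,825 × 3/55 = $4,245. Book value $16,645.
Year 9: $77,825 × 2/55 = $2,830. Book value $13,815.

$2,830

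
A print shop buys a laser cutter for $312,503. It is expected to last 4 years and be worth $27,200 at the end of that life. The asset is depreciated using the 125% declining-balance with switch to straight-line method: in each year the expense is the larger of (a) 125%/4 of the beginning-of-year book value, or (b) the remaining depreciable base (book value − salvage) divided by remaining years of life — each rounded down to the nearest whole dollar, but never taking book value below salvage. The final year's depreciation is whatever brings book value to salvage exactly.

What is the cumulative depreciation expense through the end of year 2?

Depreciable base = $312,503 − $27,200 = $285,303.
Year 1: DB = ⌊$312,503 × 125%/4⌋ = $97,657; SL = ⌊$285,303/4⌋ = $71,325 → take DB $97,657. Book value $214,846.
Year 2: DB = ⌊$214,846 × 125%/4⌋ = $67,139; SL = ⌊$187,646/3⌋ = $62,548 → take DB $67,139. Book value $147,707.
Accumulated through year 2 = $312,503 − $147,707 = $164,796.

$164,796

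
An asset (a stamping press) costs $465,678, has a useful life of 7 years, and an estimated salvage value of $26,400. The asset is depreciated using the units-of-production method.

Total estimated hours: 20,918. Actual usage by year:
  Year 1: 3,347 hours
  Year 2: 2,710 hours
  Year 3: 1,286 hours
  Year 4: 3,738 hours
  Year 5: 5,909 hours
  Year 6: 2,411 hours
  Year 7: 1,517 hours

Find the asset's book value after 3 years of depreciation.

$311,475

Depreciable base = $465,678 − $26,400 = $439,278.
Rate = $439,278 / 20,918 hours = $21 per hour.
Year 1: 3,347 × $21 = $70,287. Book value $395,391.
Year 2: 2,710 × $21 = $56,910. Book value $338,481.
Year 3: 1,286 × $21 = $27,006. Book value $311,475.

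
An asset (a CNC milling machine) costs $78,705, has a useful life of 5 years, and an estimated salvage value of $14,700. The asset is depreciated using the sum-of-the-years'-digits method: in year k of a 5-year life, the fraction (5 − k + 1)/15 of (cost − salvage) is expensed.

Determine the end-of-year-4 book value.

$18,967

Depreciable base = $78,705 − $14,700 = $64,005.
Sum of the years' digits = 5+4+3+2+1 = 15.
Year 1: $64,005 × 5/15 = $21,335. Book value $57,370.
Year 2: $64,005 × 4/15 = $17,068. Book value $40,302.
Year 3: $64,005 × 3/15 = $12,801. Book value $27,501.
Year 4: $64,005 × 2/15 = $8,534. Book value $18,967.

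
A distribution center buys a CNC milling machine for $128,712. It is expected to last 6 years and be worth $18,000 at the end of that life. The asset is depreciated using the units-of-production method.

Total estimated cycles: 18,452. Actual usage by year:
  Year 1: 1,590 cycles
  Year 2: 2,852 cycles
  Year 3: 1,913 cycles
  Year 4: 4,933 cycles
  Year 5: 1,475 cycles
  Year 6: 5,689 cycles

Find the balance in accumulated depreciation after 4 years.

Depreciable base = $128,712 − $18,000 = $110,712.
Rate = $110,712 / 18,452 cycles = $6 per cycle.
Year 1: 1,590 × $6 = $9,540. Book value $119,172.
Year 2: 2,852 × $6 = $17,112. Book value $102,060.
Year 3: 1,913 × $6 = $11,478. Book value $90,582.
Year 4: 4,933 × $6 = $29,598. Book value $60,984.
Accumulated through year 4 = $128,712 − $60,984 = $67,728.

$67,728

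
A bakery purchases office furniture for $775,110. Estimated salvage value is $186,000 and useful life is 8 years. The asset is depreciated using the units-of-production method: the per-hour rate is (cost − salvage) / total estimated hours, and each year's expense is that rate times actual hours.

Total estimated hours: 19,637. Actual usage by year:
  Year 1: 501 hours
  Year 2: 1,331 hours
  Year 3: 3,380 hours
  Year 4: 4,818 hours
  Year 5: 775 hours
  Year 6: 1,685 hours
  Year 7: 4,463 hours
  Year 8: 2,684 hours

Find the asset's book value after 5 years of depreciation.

$450,960

Depreciable base = $775,110 − $186,000 = $589,110.
Rate = $589,110 / 19,637 hours = $30 per hour.
Year 1: 501 × $30 = $15,030. Book value $760,080.
Year 2: 1,331 × $30 = $39,930. Book value $720,150.
Year 3: 3,380 × $30 = $101,400. Book value $618,750.
Year 4: 4,818 × $30 = $144,540. Book value $474,210.
Year 5: 775 × $30 = $23,250. Book value $450,960.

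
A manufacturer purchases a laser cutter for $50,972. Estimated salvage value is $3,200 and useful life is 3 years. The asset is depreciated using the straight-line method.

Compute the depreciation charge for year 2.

$15,924

Depreciable base = $50,972 − $3,200 = $47,772.
Annual expense = $47,772 / 3 = $15,924.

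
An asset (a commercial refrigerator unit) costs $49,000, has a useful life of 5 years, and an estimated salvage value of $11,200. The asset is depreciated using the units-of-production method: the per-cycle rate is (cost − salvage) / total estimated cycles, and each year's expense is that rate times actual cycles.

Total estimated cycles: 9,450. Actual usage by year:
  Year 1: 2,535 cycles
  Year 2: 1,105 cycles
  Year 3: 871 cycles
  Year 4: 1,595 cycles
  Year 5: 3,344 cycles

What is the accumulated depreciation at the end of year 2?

Depreciable base = $49,000 − $11,200 = $37,800.
Rate = $37,800 / 9,450 cycles = $4 per cycle.
Year 1: 2,535 × $4 = $10,140. Book value $38,860.
Year 2: 1,105 × $4 = $4,420. Book value $34,440.
Accumulated through year 2 = $49,000 − $34,440 = $14,560.

$14,560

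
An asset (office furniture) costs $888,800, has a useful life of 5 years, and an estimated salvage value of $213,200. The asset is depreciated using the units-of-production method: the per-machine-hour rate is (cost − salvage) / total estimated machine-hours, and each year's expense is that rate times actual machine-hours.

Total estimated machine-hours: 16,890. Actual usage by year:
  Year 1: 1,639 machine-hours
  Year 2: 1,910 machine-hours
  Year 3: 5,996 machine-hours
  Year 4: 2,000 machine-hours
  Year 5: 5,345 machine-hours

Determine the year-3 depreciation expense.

$239,840

Depreciable base = $888,800 − $213,200 = $675,600.
Rate = $675,600 / 16,890 machine-hours = $40 per machine-hour.
Year 1: 1,639 × $40 = $65,560. Book value $823,240.
Year 2: 1,910 × $40 = $76,400. Book value $746,840.
Year 3: 5,996 × $40 = $239,840. Book value $507,000.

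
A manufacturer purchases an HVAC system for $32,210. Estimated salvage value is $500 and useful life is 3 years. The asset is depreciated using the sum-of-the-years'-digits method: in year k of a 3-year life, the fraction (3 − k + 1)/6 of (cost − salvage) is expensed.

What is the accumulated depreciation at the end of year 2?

$26,425

Depreciable base = $32,210 − $500 = $31,710.
Sum of the years' digits = 3+2+1 = 6.
Year 1: $31,710 × 3/6 = $15,855. Book value $16,355.
Year 2: $31,710 × 2/6 = $10,570. Book value $5,785.
Accumulated through year 2 = $32,210 − $5,785 = $26,425.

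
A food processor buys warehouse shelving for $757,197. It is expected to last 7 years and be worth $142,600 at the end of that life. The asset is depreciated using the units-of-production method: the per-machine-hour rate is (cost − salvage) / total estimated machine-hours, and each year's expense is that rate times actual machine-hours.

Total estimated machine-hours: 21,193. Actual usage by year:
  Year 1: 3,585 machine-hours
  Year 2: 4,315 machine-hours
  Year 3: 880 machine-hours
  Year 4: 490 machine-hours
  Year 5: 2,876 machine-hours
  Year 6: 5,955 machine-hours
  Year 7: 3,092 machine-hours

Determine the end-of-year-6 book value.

$232,268

Depreciable base = $757,197 − $142,600 = $614,597.
Rate = $614,597 / 21,193 machine-hours = $29 per machine-hour.
Year 1: 3,585 × $29 = $103,965. Book value $653,232.
Year 2: 4,315 × $29 = $125,135. Book value $528,097.
Year 3: 880 × $29 = $25,520. Book value $502,577.
Year 4: 490 × $29 = $14,210. Book value $488,367.
Year 5: 2,876 × $29 = $83,404. Book value $404,963.
Year 6: 5,955 × $29 = $172,695. Book value $232,268.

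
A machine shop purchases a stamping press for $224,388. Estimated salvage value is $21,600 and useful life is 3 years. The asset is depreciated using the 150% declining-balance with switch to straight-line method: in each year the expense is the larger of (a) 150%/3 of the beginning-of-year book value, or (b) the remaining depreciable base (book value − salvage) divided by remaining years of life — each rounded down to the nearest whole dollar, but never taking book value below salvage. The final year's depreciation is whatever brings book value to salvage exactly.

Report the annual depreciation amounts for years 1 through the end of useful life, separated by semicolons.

$112,194; $56,097; $34,497

Depreciable base = $224,388 − $21,600 = $202,788.
Year 1: DB = ⌊$224,388 × 150%/3⌋ = $112,194; SL = ⌊$202,788/3⌋ = $67,596 → take DB $112,194. Book value $112,194.
Year 2: DB = ⌊$112,194 × 150%/3⌋ = $56,097; SL = ⌊$90,594/2⌋ = $45,297 → take DB $56,097. Book value $56,097.
Year 3 (final): $56,097 − $21,600 = $34,497. Book value $21,600.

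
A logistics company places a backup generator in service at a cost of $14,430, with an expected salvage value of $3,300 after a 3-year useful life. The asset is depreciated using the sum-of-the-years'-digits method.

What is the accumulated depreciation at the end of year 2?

$9,275

Depreciable base = $14,430 − $3,300 = $11,130.
Sum of the years' digits = 3+2+1 = 6.
Year 1: $11,130 × 3/6 = $5,565. Book value $8,865.
Year 2: $11,130 × 2/6 = $3,710. Book value $5,155.
Accumulated through year 2 = $14,430 − $5,155 = $9,275.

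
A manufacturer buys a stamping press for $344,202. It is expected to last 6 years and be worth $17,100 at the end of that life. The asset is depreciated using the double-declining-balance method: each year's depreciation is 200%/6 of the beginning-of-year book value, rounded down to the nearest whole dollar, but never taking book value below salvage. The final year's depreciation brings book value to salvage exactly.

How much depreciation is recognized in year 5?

Depreciable base = $344,202 − $17,100 = $327,102.
Year 1: ⌊$344,202 × 200%/6⌋ = $114,734. Book value $229,468.
Year 2: ⌊$229,468 × 200%/6⌋ = $76,489. Book value $152,979.
Year 3: ⌊$152,979 × 200%/6⌋ = $50,993. Book value $101,986.
Year 4: ⌊$101,986 × 200%/6⌋ = $33,995. Book value $67,991.
Year 5: ⌊$67,991 × 200%/6⌋ = $22,663. Book value $45,328.

$22,663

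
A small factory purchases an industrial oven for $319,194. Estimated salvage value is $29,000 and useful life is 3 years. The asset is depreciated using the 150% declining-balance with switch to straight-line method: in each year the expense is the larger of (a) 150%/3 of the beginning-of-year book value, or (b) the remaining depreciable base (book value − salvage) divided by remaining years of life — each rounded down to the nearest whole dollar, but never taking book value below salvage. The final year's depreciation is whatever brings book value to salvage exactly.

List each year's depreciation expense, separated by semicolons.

$159,597; $79,798; $50,799

Depreciable base = $319,194 − $29,000 = $290,194.
Year 1: DB = ⌊$319,194 × 150%/3⌋ = $159,597; SL = ⌊$290,194/3⌋ = $96,731 → take DB $159,597. Book value $159,597.
Year 2: DB = ⌊$159,597 × 150%/3⌋ = $79,798; SL = ⌊$130,597/2⌋ = $65,298 → take DB $79,798. Book value $79,799.
Year 3 (final): $79,799 − $29,000 = $50,799. Book value $29,000.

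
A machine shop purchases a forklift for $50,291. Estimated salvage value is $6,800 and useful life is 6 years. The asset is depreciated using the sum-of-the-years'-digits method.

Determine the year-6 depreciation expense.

$2,071

Depreciable base = $50,291 − $6,800 = $43,491.
Sum of the years' digits = 6+5+4+3+2+1 = 21.
Year 1: $43,491 × 6/21 = $12,426. Book value $37,865.
Year 2: $43,491 × 5/21 = $10,355. Book value $27,510.
Year 3: $43,491 × 4/21 = $8,284. Book value $19,226.
Year 4: $43,491 × 3/21 = $6,213. Book value $13,013.
Year 5: $43,491 × 2/21 = $4,142. Book value $8,871.
Year 6: $43,491 × 1/21 = $2,071. Book value $6,800.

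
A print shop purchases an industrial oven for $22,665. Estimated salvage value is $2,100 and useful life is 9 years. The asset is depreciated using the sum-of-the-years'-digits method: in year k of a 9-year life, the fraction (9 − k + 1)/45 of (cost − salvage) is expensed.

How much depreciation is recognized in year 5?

Depreciable base = $22,665 − $2,100 = $20,565.
Sum of the years' digits = 9+8+7+6+5+4+3+2+1 = 45.
Year 1: $20,565 × 9/45 = $4,113. Book value $18,552.
Year 2: $20,565 × 8/45 = $3,656. Book value $14,896.
Year 3: $20,565 × 7/45 = $3,199. Book value $11,697.
Year 4: $20,565 × 6/45 = $2,742. Book value $8,955.
Year 5: $20,565 × 5/45 = $2,285. Book value $6,670.

$2,285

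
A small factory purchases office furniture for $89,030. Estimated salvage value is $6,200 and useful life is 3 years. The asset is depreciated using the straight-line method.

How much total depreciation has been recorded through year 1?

$27,610

Depreciable base = $89,030 − $6,200 = $82,830.
Annual expense = $82,830 / 3 = $27,610.
End of year 1: book value $61,420.
Accumulated through year 1 = $89,030 − $61,420 = $27,610.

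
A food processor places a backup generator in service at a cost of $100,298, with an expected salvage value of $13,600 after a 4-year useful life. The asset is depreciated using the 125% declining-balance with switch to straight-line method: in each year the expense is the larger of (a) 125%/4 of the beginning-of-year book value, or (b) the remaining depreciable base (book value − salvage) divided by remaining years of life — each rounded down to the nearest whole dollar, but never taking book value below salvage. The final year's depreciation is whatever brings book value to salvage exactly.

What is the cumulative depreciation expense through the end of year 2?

Depreciable base = $100,298 − $13,600 = $86,698.
Year 1: DB = ⌊$100,298 × 125%/4⌋ = $31,343; SL = ⌊$86,698/4⌋ = $21,674 → take DB $31,343. Book value $68,955.
Year 2: DB = ⌊$68,955 × 125%/4⌋ = $21,548; SL = ⌊$55,355/3⌋ = $18,451 → take DB $21,548. Book value $47,407.
Accumulated through year 2 = $100,298 − $47,407 = $52,891.

$52,891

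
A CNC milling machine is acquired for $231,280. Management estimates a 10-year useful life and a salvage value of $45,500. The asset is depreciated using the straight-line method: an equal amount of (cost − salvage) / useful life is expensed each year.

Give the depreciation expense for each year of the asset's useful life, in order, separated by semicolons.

$18,578; $18,578; $18,578; $18,578; $18,578; $18,578; $18,578; $18,578; $18,578; $18,578

Depreciable base = $231,280 − $45,500 = $185,780.
Annual expense = $185,780 / 10 = $18,578.
End of year 1: book value $212,702.
End of year 2: book value $194,124.
End of year 3: book value $175,546.
End of year 4: book value $156,968.
End of year 5: book value $138,390.
End of year 6: book value $119,812.
End of year 7: book value $101,234.
End of year 8: book value $82,656.
End of year 9: book value $64,078.
End of year 10: book value $45,500.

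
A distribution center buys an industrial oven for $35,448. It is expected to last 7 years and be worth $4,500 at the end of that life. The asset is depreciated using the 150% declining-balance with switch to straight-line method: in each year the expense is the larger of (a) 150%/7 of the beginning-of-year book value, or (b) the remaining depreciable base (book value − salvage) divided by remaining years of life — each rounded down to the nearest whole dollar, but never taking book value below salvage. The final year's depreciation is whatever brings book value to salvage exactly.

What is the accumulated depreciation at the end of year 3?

Depreciable base = $35,448 − $4,500 = $30,948.
Year 1: DB = ⌊$35,448 × 150%/7⌋ = $7,596; SL = ⌊$30,948/7⌋ = $4,421 → take DB $7,596. Book value $27,852.
Year 2: DB = ⌊$27,852 × 150%/7⌋ = $5,968; SL = ⌊$23,352/6⌋ = $3,892 → take DB $5,968. Book value $21,884.
Year 3: DB = ⌊$21,884 × 150%/7⌋ = $4,689; SL = ⌊$17,384/5⌋ = $3,476 → take DB $4,689. Book value $17,195.
Accumulated through year 3 = $35,448 − $17,195 = $18,253.

$18,253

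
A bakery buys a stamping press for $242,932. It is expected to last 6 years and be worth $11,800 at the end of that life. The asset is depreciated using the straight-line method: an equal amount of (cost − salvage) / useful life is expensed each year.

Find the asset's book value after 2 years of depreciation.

$165,888

Depreciable base = $242,932 − $11,800 = $231,132.
Annual expense = $231,132 / 6 = $38,522.
End of year 1: book value $204,410.
End of year 2: book value $165,888.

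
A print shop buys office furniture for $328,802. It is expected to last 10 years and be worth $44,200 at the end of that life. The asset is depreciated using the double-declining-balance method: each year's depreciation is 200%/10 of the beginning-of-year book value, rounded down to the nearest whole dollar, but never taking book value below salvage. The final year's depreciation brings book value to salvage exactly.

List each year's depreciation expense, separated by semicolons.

$65,760; $52,608; $42,086; $33,669; $26,935; $21,548; $17,239; $13,791; $10,966; $0

Depreciable base = $328,802 − $44,200 = $284,602.
Year 1: ⌊$328,802 × 200%/10⌋ = $65,760. Book value $263,042.
Year 2: ⌊$263,042 × 200%/10⌋ = $52,608. Book value $210,434.
Year 3: ⌊$210,434 × 200%/10⌋ = $42,086. Book value $168,348.
Year 4: ⌊$168,348 × 200%/10⌋ = $33,669. Book value $134,679.
Year 5: ⌊$134,679 × 200%/10⌋ = $26,935. Book value $107,744.
Year 6: ⌊$107,744 × 200%/10⌋ = $21,548. Book value $86,196.
Year 7: ⌊$86,196 × 200%/10⌋ = $17,239. Book value $68,957.
Year 8: ⌊$68,957 × 200%/10⌋ = $13,791. Book value $55,166.
Year 9: ⌊$55,166 × 200%/10⌋ = $11,033, capped at $10,966. Book value $44,200.
Year 10 (final): $44,200 − $44,200 = $0. Book value $44,200.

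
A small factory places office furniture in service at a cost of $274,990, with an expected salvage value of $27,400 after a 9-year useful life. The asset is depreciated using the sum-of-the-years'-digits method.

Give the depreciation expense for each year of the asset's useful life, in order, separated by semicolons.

Depreciable base = $274,990 − $27,400 = $247,590.
Sum of the years' digits = 9+8+7+6+5+4+3+2+1 = 45.
Year 1: $247,590 × 9/45 = $49,518. Book value $225,472.
Year 2: $247,590 × 8/45 = $44,016. Book value $181,456.
Year 3: $247,590 × 7/45 = $38,514. Book value $142,942.
Year 4: $247,590 × 6/45 = $33,012. Book value $109,930.
Year 5: $247,590 × 5/45 = $27,510. Book value $82,420.
Year 6: $247,590 × 4/45 = $22,008. Book value $60,412.
Year 7: $247,590 × 3/45 = $16,506. Book value $43,906.
Year 8: $247,590 × 2/45 = $11,004. Book value $32,902.
Year 9: $247,590 × 1/45 = $5,502. Book value $27,400.

$49,518; $44,016; $38,514; $33,012; $27,510; $22,008; $16,506; $11,004; $5,502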